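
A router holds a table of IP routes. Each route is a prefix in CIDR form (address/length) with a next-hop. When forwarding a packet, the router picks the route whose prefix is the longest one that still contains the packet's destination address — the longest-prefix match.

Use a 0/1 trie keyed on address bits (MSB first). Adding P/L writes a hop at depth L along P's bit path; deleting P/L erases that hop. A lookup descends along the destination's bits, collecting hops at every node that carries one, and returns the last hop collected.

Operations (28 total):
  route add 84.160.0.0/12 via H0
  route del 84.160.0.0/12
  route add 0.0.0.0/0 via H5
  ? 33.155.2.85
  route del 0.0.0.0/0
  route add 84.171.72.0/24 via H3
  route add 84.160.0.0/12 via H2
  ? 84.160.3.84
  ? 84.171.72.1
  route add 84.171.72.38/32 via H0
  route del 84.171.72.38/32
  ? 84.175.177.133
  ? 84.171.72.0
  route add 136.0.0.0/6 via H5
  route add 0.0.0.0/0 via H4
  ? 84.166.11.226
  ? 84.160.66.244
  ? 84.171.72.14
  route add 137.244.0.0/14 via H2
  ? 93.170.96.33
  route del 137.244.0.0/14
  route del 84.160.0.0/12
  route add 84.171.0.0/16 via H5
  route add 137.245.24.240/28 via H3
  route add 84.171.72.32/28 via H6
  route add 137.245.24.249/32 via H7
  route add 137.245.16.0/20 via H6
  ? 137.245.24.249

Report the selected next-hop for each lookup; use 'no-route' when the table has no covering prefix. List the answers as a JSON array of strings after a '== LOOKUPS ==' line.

Process each operation:
  add 84.160.0.0/12 -> H0 at depth 12
  del 84.160.0.0/12 (clear depth 12)
  add 0.0.0.0/0 -> H5 at depth 0
  Q 33.155.2.85: descend 0 ; hops seen [H5] ; pick H5
  del 0.0.0.0/0 (clear depth 0)
  add 84.171.72.0/24 -> H3 at depth 24
  add 84.160.0.0/12 -> H2 at depth 12
  Q 84.160.3.84: descend 010101001010 ; hops seen [H2] ; pick H2
  Q 84.171.72.1: descend 010101001010101101001000 ; hops seen [H2,H3] ; pick H3
  add 84.171.72.38/32 -> H0 at depth 32
  del 84.171.72.38/32 (clear depth 32)
  Q 84.175.177.133: descend 0101010010101 ; hops seen [H2] ; pick H2
  Q 84.171.72.0: descend 01010100101010110100100000 ; hops seen [H2,H3] ; pick H3
  add 136.0.0.0/6 -> H5 at depth 6
  add 0.0.0.0/0 -> H4 at depth 0
  Q 84.166.11.226: descend 010101001010 ; hops seen [H4,H2] ; pick H2
  Q 84.160.66.244: descend 010101001010 ; hops seen [H4,H2] ; pick H2
  Q 84.171.72.14: descend 01010100101010110100100000 ; hops seen [H4,H2,H3] ; pick H3
  add 137.244.0.0/14 -> H2 at depth 14
  Q 93.170.96.33: descend 0101 ; hops seen [H4] ; pick H4
  del 137.244.0.0/14 (clear depth 14)
  del 84.160.0.0/12 (clear depth 12)
  add 84.171.0.0/16 -> H5 at depth 16
  add 137.245.24.240/28 -> H3 at depth 28
  add 84.171.72.32/28 -> H6 at depth 28
  add 137.245.24.249/32 -> H7 at depth 32
  add 137.245.16.0/20 -> H6 at depth 20
  Q 137.245.24.249: descend 10001001111101010001100011111001 ; hops seen [H4,H5,H6,H3,H7] ; pick H7

== LOOKUPS ==
["H5","H2","H3","H2","H3","H2","H2","H3","H4","H7"]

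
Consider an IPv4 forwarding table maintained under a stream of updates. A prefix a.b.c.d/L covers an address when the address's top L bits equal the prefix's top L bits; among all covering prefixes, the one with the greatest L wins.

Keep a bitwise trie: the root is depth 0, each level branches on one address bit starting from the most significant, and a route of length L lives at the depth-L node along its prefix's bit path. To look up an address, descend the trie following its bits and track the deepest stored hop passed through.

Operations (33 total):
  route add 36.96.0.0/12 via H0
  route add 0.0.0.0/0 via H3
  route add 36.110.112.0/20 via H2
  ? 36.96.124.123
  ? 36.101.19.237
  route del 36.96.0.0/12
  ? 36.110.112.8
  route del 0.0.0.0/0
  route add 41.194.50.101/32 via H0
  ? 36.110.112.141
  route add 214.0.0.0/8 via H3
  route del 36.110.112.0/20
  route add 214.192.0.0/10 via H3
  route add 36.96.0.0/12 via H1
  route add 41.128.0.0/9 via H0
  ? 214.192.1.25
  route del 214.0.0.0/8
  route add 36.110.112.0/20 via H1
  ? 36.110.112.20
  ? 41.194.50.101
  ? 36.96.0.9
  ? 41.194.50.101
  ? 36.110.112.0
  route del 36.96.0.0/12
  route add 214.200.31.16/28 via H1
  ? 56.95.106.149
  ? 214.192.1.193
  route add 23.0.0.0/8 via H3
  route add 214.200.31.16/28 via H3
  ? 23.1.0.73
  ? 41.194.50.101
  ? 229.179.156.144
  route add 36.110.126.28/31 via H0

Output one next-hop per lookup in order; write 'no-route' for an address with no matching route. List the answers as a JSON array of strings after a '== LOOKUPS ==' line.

Apply in order:
  add 36.96.0.0/12 -> H0 at depth 12
  add 0.0.0.0/0 -> H3 at depth 0
  add 36.110.112.0/20 -> H2 at depth 20
  Q 36.96.124.123: descend 001001000110 ; hops seen [H3,H0] ; pick H0
  Q 36.101.19.237: descend 001001000110 ; hops seen [H3,H0] ; pick H0
  - 36.96.0.0/12 clear@12
  Q 36.110.112.8: descend 00100100011011100111 ; hops seen [H3,H2] ; pick H2
  - 0.0.0.0/0 clear@0
  add 41.194.50.101/32 -> H0 at depth 32
  Q 36.110.112.141: descend 00100100011011100111 ; hops seen [H2] ; pick H2
  add 214.0.0.0/8 -> H3 at depth 8
  - 36.110.112.0/20 clear@20
  add 214.192.0.0/10 -> H3 at depth 10
  add 36.96.0.0/12 -> H1 at depth 12
  add 41.128.0.0/9 -> H0 at depth 9
  Q 214.192.1.25: descend 1101011011 ; hops seen [H3,H3] ; pick H3
  - 214.0.0.0/8 clear@8
  add 36.110.112.0/20 -> H1 at depth 20
  Q 36.110.112.20: descend 00100100011011100111 ; hops seen [H1,H1] ; pick H1
  Q 41.194.50.101: descend 00101001110000100011001001100101 ; hops seen [H0,H0] ; pick H0
  Q 36.96.0.9: descend 001001000110 ; hops seen [H1] ; pick H1
  Q 41.194.50.101: descend 00101001110000100011001001100101 ; hops seen [H0,H0] ; pick H0
  Q 36.110.112.0: descend 00100100011011100111 ; hops seen [H1,H1] ; pick H1
  - 36.96.0.0/12 clear@12
  add 214.200.31.16/28 -> H1 at depth 28
  Q 56.95.106.149: descend 001 ; hops seen [∅] ; pick no-route
  Q 214.192.1.193: descend 110101101100 ; hops seen [H3] ; pick H3
  add 23.0.0.0/8 -> H3 at depth 8
  add 214.200.31.16/28 -> H3 at depth 28
  Q 23.1.0.73: descend 00010111 ; hops seen [H3] ; pick H3
  Q 41.194.50.101: descend 00101001110000100011001001100101 ; hops seen [H0,H0] ; pick H0
  Q 229.179.156.144: descend 11 ; hops seen [∅] ; pick no-route
  add 36.110.126.28/31 -> H0 at depth 31

== LOOKUPS ==
["H0","H0","H2","H2","H3","H1","H0","H1","H0","H1","no-route","H3","H3","H0","no-route"]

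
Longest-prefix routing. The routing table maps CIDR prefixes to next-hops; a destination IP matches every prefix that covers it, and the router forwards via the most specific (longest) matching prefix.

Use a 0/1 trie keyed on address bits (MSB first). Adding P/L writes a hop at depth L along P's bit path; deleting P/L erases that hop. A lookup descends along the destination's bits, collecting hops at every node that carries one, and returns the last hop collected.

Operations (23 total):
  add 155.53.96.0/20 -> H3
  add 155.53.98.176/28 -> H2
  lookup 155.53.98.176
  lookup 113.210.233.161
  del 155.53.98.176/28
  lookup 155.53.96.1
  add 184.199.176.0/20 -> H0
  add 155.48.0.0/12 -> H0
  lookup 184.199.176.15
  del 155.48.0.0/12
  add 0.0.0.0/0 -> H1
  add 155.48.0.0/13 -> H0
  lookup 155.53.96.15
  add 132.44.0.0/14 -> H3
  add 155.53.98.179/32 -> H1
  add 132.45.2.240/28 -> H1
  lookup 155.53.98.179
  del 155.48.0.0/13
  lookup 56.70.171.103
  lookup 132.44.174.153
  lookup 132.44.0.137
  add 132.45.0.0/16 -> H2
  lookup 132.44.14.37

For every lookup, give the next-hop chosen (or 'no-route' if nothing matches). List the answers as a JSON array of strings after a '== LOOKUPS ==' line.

Apply in order:
  add 155.53.96.0/20 -> H3 at depth 20
  add 155.53.98.176/28 -> H2 at depth 28
  Q 155.53.98.176: descend 1001101100110101011000101011 ; hops seen [H3,H2] ; pick H2
  Q 113.210.233.161: descend ε ; hops seen [∅] ; pick no-route
  del 155.53.98.176/28 (clear depth 28)
  Q 155.53.96.1: descend 1001101100110101011000 ; hops seen [H3] ; pick H3
  add 184.199.176.0/20 -> H0 at depth 20
  add 155.48.0.0/12 -> H0 at depth 12
  Q 184.199.176.15: descend 10111000110001111011 ; hops seen [H0] ; pick H0
  del 155.48.0.0/12 (clear depth 12)
  add 0.0.0.0/0 -> H1 at depth 0
  add 155.48.0.0/13 -> H0 at depth 13
  Q 155.53.96.15: descend 1001101100110101011000 ; hops seen [H1,H0,H3] ; pick H3
  add 132.44.0.0/14 -> H3 at depth 14
  add 155.53.98.179/32 -> H1 at depth 32
  add 132.45.2.240/28 -> H1 at depth 28
  Q 155.53.98.179: descend 10011011001101010110001010110011 ; hops seen [H1,H0,H3,H1] ; pick H1
  del 155.48.0.0/13 (clear depth 13)
  Q 56.70.171.103: descend ε ; hops seen [H1] ; pick H1
  Q 132.44.174.153: descend 100001000010110 ; hops seen [H1,H3] ; pick H3
  Q 132.44.0.137: descend 100001000010110 ; hops seen [H1,H3] ; pick H3
  add 132.45.0.0/16 -> H2 at depth 16
  Q 132.44.14.37: descend 100001000010110 ; hops seen [H1,H3] ; pick H3

== LOOKUPS ==
["H2","no-route","H3","H0","H3","H1","H1","H3","H3","H3"]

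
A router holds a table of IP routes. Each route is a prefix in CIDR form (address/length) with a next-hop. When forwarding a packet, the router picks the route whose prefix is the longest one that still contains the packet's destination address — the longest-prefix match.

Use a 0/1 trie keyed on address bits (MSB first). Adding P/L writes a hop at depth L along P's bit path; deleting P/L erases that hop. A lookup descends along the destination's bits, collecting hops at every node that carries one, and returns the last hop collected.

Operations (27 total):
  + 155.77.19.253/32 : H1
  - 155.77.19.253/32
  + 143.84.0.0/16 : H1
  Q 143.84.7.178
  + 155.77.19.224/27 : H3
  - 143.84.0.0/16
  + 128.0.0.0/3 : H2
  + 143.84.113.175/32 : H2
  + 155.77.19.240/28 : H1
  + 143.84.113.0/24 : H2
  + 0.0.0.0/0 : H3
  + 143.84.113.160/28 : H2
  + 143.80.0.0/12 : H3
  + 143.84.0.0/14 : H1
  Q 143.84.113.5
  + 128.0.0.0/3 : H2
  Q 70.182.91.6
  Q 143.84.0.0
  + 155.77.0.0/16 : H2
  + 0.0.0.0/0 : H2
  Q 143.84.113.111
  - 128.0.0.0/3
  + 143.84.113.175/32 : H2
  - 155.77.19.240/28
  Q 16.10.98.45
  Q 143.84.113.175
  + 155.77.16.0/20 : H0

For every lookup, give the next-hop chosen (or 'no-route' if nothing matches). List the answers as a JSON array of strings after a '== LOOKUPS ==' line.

Apply in order:
  add 155.77.19.253/32 -> H1 at depth 32
  del 155.77.19.253/32 (clear depth 32)
  add 143.84.0.0/16 -> H1 at depth 16
  Q 143.84.7.178: descend 1000111101010100 ; hops seen [H1] ; pick H1
  add 155.77.19.224/27 -> H3 at depth 27
  del 143.84.0.0/16 (clear depth 16)
  add 128.0.0.0/3 -> H2 at depth 3
  add 143.84.113.175/32 -> H2 at depth 32
  add 155.77.19.240/28 -> H1 at depth 28
  add 143.84.113.0/24 -> H2 at depth 24
  add 0.0.0.0/0 -> H3 at depth 0
  add 143.84.113.160/28 -> H2 at depth 28
  add 143.80.0.0/12 -> H3 at depth 12
  add 143.84.0.0/14 -> H1 at depth 14
  Q 143.84.113.5: descend 100011110101010001110001 ; hops seen [H3,H2,H3,H1,H2] ; pick H2
  add 128.0.0.0/3 -> H2 at depth 3
  Q 70.182.91.6: descend ε ; hops seen [H3] ; pick H3
  Q 143.84.0.0: descend 10001111010101000 ; hops seen [H3,H2,H3,H1] ; pick H1
  add 155.77.0.0/16 -> H2 at depth 16
  add 0.0.0.0/0 -> H2 at depth 0
  Q 143.84.113.111: descend 100011110101010001110001 ; hops seen [H2,H2,H3,H1,H2] ; pick H2
  del 128.0.0.0/3 (clear depth 3)
  add 143.84.113.175/32 -> H2 at depth 32
  del 155.77.19.240/28 (clear depth 28)
  Q 16.10.98.45: descend ε ; hops seen [H2] ; pick H2
  Q 143.84.113.175: descend 10001111010101000111000110101111 ; hops seen [H2,H3,H1,H2,H2,H2] ; pick H2
  add 155.77.16.0/20 -> H0 at depth 20

== LOOKUPS ==
["H1","H2","H3","H1","H2","H2","H2"]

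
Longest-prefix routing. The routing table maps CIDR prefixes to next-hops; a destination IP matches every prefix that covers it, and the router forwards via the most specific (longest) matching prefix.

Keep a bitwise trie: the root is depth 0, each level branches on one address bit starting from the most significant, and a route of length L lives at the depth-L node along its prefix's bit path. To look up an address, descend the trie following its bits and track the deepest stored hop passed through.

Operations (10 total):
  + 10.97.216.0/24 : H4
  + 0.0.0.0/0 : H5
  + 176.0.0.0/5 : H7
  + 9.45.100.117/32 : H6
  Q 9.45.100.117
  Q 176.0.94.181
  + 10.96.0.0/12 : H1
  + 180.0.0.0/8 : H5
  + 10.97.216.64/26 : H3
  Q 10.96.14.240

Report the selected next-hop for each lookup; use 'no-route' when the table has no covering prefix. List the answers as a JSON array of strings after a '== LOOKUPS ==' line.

Process each operation:
  + 10.97.216.0/24 (H4) depth=24
  + 0.0.0.0/0 (H5) depth=0
  + 176.0.0.0/5 (H7) depth=5
  + 9.45.100.117/32 (H6) depth=32
  ? 9.45.100.117  path d0:H5→d1:-→d2:-→d3:-→d4:-→d5:-→d6:-→d7:-→d8:-→d9:-→d10:-→d11:-→d12:-→d13:-→d14:-→d15:-→d16:-→d17:-→d18:-→d19:-→d20:-→d21:-→d22:-→d23:-→d24:-→d25:-→d26:-→d27:-→d28:-→d29:-→d30:-→d31:-→d32:H6  best=H6
  ? 176.0.94.181  path d0:H5→d1:-→d2:-→d3:-→d4:-→d5:H7  best=H7
  + 10.96.0.0/12 (H1) depth=12
  + 180.0.0.0/8 (H5) depth=8
  + 10.97.216.64/26 (H3) depth=26
  ? 10.96.14.240  path d0:H5→d1:-→d2:-→d3:-→d4:-→d5:-→d6:-→d7:-→d8:-→d9:-→d10:-→d11:-→d12:H1→d13:-→d14:-→d15:-  best=H1

== LOOKUPS ==
["H6","H7","H1"]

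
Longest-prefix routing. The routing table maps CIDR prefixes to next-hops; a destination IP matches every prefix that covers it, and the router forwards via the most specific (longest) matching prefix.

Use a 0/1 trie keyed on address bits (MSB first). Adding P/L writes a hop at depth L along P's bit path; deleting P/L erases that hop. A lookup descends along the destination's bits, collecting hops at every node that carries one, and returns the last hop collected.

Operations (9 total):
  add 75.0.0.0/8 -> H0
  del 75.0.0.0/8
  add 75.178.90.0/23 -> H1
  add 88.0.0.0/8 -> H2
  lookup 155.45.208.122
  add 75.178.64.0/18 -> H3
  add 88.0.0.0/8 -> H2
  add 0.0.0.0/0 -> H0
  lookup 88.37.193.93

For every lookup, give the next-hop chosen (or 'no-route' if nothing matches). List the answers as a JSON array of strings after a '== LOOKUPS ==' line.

Apply in order:
  + 75.0.0.0/8 (H0) depth=8
  del 75.0.0.0/8 (clear depth 8)
  + 75.178.90.0/23 (H1) depth=23
  + 88.0.0.0/8 (H2) depth=8
  ? 155.45.208.122  path d0:-  best=no-route
  + 75.178.64.0/18 (H3) depth=18
  + 88.0.0.0/8 (H2) depth=8
  + 0.0.0.0/0 (H0) depth=0
  ? 88.37.193.93  path d0:H0→d1:-→d2:-→d3:-→d4:-→d5:-→d6:-→d7:-→d8:H2  best=H2

== LOOKUPS ==
["no-route","H2"]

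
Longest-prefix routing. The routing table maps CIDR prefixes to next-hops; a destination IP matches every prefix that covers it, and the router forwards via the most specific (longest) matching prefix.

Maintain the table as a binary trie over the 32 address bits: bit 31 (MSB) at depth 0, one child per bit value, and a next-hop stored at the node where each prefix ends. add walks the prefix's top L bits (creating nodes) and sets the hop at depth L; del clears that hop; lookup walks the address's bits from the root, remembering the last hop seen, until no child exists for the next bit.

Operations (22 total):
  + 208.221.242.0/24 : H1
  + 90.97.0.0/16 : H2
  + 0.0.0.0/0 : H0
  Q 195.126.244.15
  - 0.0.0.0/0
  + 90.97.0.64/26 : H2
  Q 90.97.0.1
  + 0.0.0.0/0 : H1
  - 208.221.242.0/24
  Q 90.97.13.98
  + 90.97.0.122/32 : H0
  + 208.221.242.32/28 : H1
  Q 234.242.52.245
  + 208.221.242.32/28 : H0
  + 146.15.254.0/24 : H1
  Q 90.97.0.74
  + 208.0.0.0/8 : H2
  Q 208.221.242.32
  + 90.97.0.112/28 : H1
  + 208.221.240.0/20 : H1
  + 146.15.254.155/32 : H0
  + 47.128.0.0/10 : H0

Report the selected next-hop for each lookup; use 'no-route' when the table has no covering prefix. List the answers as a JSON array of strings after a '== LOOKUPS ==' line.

Apply in order:
  add 208.221.242.0/24 -> H1 at depth 24
  add 90.97.0.0/16 -> H2 at depth 16
  add 0.0.0.0/0 -> H0 at depth 0
  lookup 195.126.244.15: bits 110 walk d0:H0→d1:-→d2:-→d3:- -> H0
  - 0.0.0.0/0 clear@0
  add 90.97.0.64/26 -> H2 at depth 26
  lookup 90.97.0.1: bits 0101101001100001000000000 walk d0:-→d1:-→d2:-→d3:-→d4:-→d5:-→d6:-→d7:-→d8:-→d9:-→d10:-→d11:-→d12:-→d13:-→d14:-→d15:-→d16:H2→d17:-→d18:-→d19:-→d20:-→d21:-→d22:-→d23:-→d24:-→d25:- -> H2
  add 0.0.0.0/0 -> H1 at depth 0
  - 208.221.242.0/24 clear@24
  lookup 90.97.13.98: bits 01011010011000010000 walk d0:H1→d1:-→d2:-→d3:-→d4:-→d5:-→d6:-→d7:-→d8:-→d9:-→d10:-→d11:-→d12:-→d13:-→d14:-→d15:-→d16:H2→d17:-→d18:-→d19:-→d20:- -> H2
  add 90.97.0.122/32 -> H0 at depth 32
  add 208.221.242.32/28 -> H1 at depth 28
  lookup 234.242.52.245: bits 11 walk d0:H1→d1:-→d2:- -> H1
  add 208.221.242.32/28 -> H0 at depth 28
  add 146.15.254.0/24 -> H1 at depth 24
  lookup 90.97.0.74: bits 01011010011000010000000001 walk d0:H1→d1:-→d2:-→d3:-→d4:-→d5:-→d6:-→d7:-→d8:-→d9:-→d10:-→d11:-→d12:-→d13:-→d14:-→d15:-→d16:H2→d17:-→d18:-→d19:-→d20:-→d21:-→d22:-→d23:-→d24:-→d25:-→d26:H2 -> H2
  add 208.0.0.0/8 -> H2 at depth 8
  lookup 208.221.242.32: bits 1101000011011101111100100010 walk d0:H1→d1:-→d2:-→d3:-→d4:-→d5:-→d6:-→d7:-→d8:H2→d9:-→d10:-→d11:-→d12:-→d13:-→d14:-→d15:-→d16:-→d17:-→d18:-→d19:-→d20:-→d21:-→d22:-→d23:-→d24:-→d25:-→d26:-→d27:-→d28:H0 -> H0
  add 90.97.0.112/28 -> H1 at depth 28
  add 208.221.240.0/20 -> H1 at depth 20
  add 146.15.254.155/32 -> H0 at depth 32
  add 47.128.0.0/10 -> H0 at depth 10

== LOOKUPS ==
["H0","H2","H2","H1","H2","H0"]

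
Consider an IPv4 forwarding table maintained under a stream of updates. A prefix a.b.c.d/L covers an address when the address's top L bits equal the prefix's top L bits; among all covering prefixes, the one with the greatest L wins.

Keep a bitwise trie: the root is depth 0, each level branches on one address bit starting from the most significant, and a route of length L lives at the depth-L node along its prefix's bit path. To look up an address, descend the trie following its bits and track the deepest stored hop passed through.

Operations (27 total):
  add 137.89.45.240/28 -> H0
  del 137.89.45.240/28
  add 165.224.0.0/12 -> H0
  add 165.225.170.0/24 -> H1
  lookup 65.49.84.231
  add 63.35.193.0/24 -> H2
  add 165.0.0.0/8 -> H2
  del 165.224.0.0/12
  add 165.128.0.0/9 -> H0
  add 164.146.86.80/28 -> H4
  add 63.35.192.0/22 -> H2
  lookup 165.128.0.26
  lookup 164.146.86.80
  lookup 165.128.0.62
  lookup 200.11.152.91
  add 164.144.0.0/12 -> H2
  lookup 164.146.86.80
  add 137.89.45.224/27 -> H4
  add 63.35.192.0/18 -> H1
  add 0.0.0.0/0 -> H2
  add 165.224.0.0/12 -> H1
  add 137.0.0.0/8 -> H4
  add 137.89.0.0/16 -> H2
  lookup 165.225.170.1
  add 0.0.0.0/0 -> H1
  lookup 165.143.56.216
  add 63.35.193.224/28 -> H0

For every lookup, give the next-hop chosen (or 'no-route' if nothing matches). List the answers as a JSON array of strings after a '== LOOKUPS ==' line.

Apply in order:
  + 137.89.45.240/28 (H0) depth=28
  - 137.89.45.240/28 clear@28
  + 165.224.0.0/12 (H0) depth=12
  + 165.225.170.0/24 (H1) depth=24
  Q 65.49.84.231: descend ε ; hops seen [∅] ; pick no-route
  + 63.35.193.0/24 (H2) depth=24
  + 165.0.0.0/8 (H2) depth=8
  - 165.224.0.0/12 clear@12
  + 165.128.0.0/9 (H0) depth=9
  + 164.146.86.80/28 (H4) depth=28
  + 63.35.192.0/22 (H2) depth=22
  Q 165.128.0.26: descend 101001011 ; hops seen [H2,H0] ; pick H0
  Q 164.146.86.80: descend 1010010010010010010101100101 ; hops seen [H4] ; pick H4
  Q 165.128.0.62: descend 101001011 ; hops seen [H2,H0] ; pick H0
  Q 200.11.152.91: descend 1 ; hops seen [∅] ; pick no-route
  + 164.144.0.0/12 (H2) depth=12
  Q 164.146.86.80: descend 1010010010010010010101100101 ; hops seen [H2,H4] ; pick H4
  + 137.89.45.224/27 (H4) depth=27
  + 63.35.192.0/18 (H1) depth=18
  + 0.0.0.0/0 (H2) depth=0
  + 165.224.0.0/12 (H1) depth=12
  + 137.0.0.0/8 (H4) depth=8
  + 137.89.0.0/16 (H2) depth=16
  Q 165.225.170.1: descend 101001011110000110101010 ; hops seen [H2,H2,H0,H1,H1] ; pick H1
  + 0.0.0.0/0 (H1) depth=0
  Q 165.143.56.216: descend 101001011 ; hops seen [H1,H2,H0] ; pick H0
  + 63.35.193.224/28 (H0) depth=28

== LOOKUPS ==
["no-route","H0","H4","H0","no-route","H4","H1","H0"]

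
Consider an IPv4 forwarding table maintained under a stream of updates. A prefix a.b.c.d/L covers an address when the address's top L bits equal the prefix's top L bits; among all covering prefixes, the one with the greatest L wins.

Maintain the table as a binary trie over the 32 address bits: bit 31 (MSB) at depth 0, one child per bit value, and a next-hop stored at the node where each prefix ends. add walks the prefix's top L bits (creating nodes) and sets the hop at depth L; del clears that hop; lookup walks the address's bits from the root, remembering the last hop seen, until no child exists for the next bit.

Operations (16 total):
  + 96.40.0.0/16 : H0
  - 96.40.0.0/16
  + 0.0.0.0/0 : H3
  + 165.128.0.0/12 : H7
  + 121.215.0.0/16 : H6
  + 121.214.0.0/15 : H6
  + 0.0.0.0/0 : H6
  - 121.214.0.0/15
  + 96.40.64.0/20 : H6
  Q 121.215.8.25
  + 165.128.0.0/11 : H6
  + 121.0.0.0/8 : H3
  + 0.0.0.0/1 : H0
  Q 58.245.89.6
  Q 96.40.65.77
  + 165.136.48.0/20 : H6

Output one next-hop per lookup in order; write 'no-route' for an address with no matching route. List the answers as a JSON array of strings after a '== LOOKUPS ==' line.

Apply in order:
  + 96.40.0.0/16 (H0) depth=16
  - 96.40.0.0/16 clear@16
  + 0.0.0.0/0 (H3) depth=0
  + 165.128.0.0/12 (H7) depth=12
  + 121.215.0.0/16 (H6) depth=16
  + 121.214.0.0/15 (H6) depth=15
  + 0.0.0.0/0 (H6) depth=0
  - 121.214.0.0/15 clear@15
  + 96.40.64.0/20 (H6) depth=20
  ? 121.215.8.25  path d0:H6→d1:-→d2:-→d3:-→d4:-→d5:-→d6:-→d7:-→d8:-→d9:-→d10:-→d11:-→d12:-→d13:-→d14:-→d15:-→d16:H6  best=H6
  + 165.128.0.0/11 (H6) depth=11
  + 121.0.0.0/8 (H3) depth=8
  + 0.0.0.0/1 (H0) depth=1
  ? 58.245.89.6  path d0:H6→d1:H0  best=H0
  ? 96.40.65.77  path d0:H6→d1:H0→d2:-→d3:-→d4:-→d5:-→d6:-→d7:-→d8:-→d9:-→d10:-→d11:-→d12:-→d13:-→d14:-→d15:-→d16:-→d17:-→d18:-→d19:-→d20:H6  best=H6
  + 165.136.48.0/20 (H6) depth=20

== LOOKUPS ==
["H6","H0","H6"]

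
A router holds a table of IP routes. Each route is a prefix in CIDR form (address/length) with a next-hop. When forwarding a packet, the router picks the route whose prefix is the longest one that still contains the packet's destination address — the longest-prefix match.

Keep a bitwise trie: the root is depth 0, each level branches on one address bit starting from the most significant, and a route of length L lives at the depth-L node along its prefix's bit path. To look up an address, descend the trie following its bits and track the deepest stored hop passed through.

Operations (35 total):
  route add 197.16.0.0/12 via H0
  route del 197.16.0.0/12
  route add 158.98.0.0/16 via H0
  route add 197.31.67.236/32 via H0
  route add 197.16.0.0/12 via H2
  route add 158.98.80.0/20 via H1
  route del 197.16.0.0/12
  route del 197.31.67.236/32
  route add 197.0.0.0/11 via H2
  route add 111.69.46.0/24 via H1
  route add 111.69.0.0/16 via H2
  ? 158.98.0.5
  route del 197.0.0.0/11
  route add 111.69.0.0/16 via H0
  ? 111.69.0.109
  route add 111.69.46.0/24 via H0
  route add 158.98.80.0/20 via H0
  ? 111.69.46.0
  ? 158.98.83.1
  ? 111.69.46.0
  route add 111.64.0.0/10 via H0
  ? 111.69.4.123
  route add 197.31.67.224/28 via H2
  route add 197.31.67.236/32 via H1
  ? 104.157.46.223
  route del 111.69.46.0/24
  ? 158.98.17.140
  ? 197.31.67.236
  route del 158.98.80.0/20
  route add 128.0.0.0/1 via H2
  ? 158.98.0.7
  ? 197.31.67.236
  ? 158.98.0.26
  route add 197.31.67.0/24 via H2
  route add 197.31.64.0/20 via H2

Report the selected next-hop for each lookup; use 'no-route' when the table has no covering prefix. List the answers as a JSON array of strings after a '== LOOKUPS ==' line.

Process each operation:
  add 197.16.0.0/12 -> H0 at depth 12
  - 197.16.0.0/12 clear@12
  add 158.98.0.0/16 -> H0 at depth 16
  add 197.31.67.236/32 -> H0 at depth 32
  add 197.16.0.0/12 -> H2 at depth 12
  add 158.98.80.0/20 -> H1 at depth 20
  - 197.16.0.0/12 clear@12
  - 197.31.67.236/32 clear@32
  add 197.0.0.0/11 -> H2 at depth 11
  add 111.69.46.0/24 -> H1 at depth 24
  add 111.69.0.0/16 -> H2 at depth 16
  Q 158.98.0.5: descend 10011110011000100 ; hops seen [H0] ; pick H0
  - 197.0.0.0/11 clear@11
  add 111.69.0.0/16 -> H0 at depth 16
  Q 111.69.0.109: descend 011011110100010100 ; hops seen [H0] ; pick H0
  add 111.69.46.0/24 -> H0 at depth 24
  add 158.98.80.0/20 -> H0 at depth 20
  Q 111.69.46.0: descend 011011110100010100101110 ; hops seen [H0,H0] ; pick H0
  Q 158.98.83.1: descend 10011110011000100101 ; hops seen [H0,H0] ; pick H0
  Q 111.69.46.0: descend 011011110100010100101110 ; hops seen [H0,H0] ; pick H0
  add 111.64.0.0/10 -> H0 at depth 10
  Q 111.69.4.123: descend 011011110100010100 ; hops seen [H0,H0] ; pick H0
  add 197.31.67.224/28 -> H2 at depth 28
  add 197.31.67.236/32 -> H1 at depth 32
  Q 104.157.46.223: descend 01101 ; hops seen [∅] ; pick no-route
  - 111.69.46.0/24 clear@24
  Q 158.98.17.140: descend 10011110011000100 ; hops seen [H0] ; pick H0
  Q 197.31.67.236: descend 11000101000111110100001111101100 ; hops seen [H2,H1] ; pick H1
  - 158.98.80.0/20 clear@20
  add 128.0.0.0/1 -> H2 at depth 1
  Q 158.98.0.7: descend 10011110011000100 ; hops seen [H2,H0] ; pick H0
  Q 197.31.67.236: descend 11000101000111110100001111101100 ; hops seen [H2,H2,H1] ; pick H1
  Q 158.98.0.26: descend 10011110011000100 ; hops seen [H2,H0] ; pick H0
  add 197.31.67.0/24 -> H2 at depth 24
  add 197.31.64.0/20 -> H2 at depth 20

== LOOKUPS ==
["H0","H0","H0","H0","H0","H0","no-route","H0","H1","H0","H1","H0"]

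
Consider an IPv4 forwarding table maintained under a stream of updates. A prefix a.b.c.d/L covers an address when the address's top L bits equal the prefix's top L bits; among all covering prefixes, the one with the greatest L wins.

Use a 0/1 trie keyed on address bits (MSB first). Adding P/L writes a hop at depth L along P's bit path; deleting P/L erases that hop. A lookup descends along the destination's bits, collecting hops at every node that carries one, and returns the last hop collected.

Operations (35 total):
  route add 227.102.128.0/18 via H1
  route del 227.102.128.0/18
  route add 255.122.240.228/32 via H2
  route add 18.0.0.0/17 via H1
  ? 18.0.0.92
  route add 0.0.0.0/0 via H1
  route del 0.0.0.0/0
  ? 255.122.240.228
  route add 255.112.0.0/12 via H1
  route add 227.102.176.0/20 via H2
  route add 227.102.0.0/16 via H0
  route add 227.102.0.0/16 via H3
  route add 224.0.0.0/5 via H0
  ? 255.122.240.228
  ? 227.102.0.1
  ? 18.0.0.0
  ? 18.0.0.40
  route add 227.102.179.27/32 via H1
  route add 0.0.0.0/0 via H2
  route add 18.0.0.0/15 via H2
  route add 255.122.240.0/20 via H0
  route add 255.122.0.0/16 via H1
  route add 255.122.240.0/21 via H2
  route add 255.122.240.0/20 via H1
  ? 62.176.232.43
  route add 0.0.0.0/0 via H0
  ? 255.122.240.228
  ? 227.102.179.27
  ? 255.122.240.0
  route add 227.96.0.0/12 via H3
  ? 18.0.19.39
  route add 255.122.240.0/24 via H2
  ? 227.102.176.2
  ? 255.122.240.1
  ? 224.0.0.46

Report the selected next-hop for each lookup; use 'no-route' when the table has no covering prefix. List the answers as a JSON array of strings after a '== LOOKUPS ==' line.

Trace:
  add 227.102.128.0/18 -> H1 at depth 18
  - 227.102.128.0/18 clear@18
  add 255.122.240.228/32 -> H2 at depth 32
  add 18.0.0.0/17 -> H1 at depth 17
  Q 18.0.0.92: descend 00010010000000000 ; hops seen [H1] ; pick H1
  add 0.0.0.0/0 -> H1 at depth 0
  - 0.0.0.0/0 clear@0
  Q 255.122.240.228: descend 11111111011110101111000011100100 ; hops seen [H2] ; pick H2
  add 255.112.0.0/12 -> H1 at depth 12
  add 227.102.176.0/20 -> H2 at depth 20
  add 227.102.0.0/16 -> H0 at depth 16
  add 227.102.0.0/16 -> H3 at depth 16
  add 224.0.0.0/5 -> H0 at depth 5
  Q 255.122.240.228: descend 11111111011110101111000011100100 ; hops seen [H1,H2] ; pick H2
  Q 227.102.0.1: descend 1110001101100110 ; hops seen [H0,H3] ; pick H3
  Q 18.0.0.0: descend 00010010000000000 ; hops seen [H1] ; pick H1
  Q 18.0.0.40: descend 00010010000000000 ; hops seen [H1] ; pick H1
  add 227.102.179.27/32 -> H1 at depth 32
  add 0.0.0.0/0 -> H2 at depth 0
  add 18.0.0.0/15 -> H2 at depth 15
  add 255.122.240.0/20 -> H0 at depth 20
  add 255.122.0.0/16 -> H1 at depth 16
  add 255.122.240.0/21 -> H2 at depth 21
  add 255.122.240.0/20 -> H1 at depth 20
  Q 62.176.232.43: descend 00 ; hops seen [H2] ; pick H2
  add 0.0.0.0/0 -> H0 at depth 0
  Q 255.122.240.228: descend 11111111011110101111000011100100 ; hops seen [H0,H1,H1,H1,H2,H2] ; pick H2
  Q 227.102.179.27: descend 11100011011001101011001100011011 ; hops seen [H0,H0,H3,H2,H1] ; pick H1
  Q 255.122.240.0: descend 111111110111101011110000 ; hops seen [H0,H1,H1,H1,H2] ; pick H2
  add 227.96.0.0/12 -> H3 at depth 12
  Q 18.0.19.39: descend 00010010000000000 ; hops seen [H0,H2,H1] ; pick H1
  add 255.122.240.0/24 -> H2 at depth 24
  Q 227.102.176.2: descend 1110001101100110101100 ; hops seen [H0,H0,H3,H3,H2] ; pick H2
  Q 255.122.240.1: descend 111111110111101011110000 ; hops seen [H0,H1,H1,H1,H2,H2] ; pick H2
  Q 224.0.0.46: descend 111000 ; hops seen [H0,H0] ; pick H0

== LOOKUPS ==
["H1","H2","H2","H3","H1","H1","H2","H2","H1","H2","H1","H2","H2","H0"]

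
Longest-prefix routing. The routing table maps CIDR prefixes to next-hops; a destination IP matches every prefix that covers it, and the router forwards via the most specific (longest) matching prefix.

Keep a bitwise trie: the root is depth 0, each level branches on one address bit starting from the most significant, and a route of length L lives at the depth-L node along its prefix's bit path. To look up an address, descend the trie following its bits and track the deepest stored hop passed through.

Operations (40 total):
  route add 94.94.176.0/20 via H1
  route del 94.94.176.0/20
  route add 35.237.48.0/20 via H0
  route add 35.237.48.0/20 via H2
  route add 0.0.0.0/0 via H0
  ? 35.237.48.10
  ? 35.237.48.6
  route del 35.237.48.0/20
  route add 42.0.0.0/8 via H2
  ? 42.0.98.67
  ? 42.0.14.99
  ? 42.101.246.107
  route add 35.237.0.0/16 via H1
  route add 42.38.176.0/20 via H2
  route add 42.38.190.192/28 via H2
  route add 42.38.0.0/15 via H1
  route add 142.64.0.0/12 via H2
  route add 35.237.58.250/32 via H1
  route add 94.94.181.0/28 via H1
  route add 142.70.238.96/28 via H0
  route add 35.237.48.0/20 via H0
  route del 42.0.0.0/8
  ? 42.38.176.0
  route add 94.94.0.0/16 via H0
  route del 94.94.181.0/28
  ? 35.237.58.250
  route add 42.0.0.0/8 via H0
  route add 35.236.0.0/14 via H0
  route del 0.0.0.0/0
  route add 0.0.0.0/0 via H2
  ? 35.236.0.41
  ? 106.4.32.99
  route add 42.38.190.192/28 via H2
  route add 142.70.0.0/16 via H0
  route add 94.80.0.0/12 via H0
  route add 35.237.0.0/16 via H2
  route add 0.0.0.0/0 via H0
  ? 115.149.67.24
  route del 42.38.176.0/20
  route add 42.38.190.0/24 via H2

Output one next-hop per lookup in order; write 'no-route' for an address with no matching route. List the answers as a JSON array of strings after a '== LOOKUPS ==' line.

Apply in order:
  + 94.94.176.0/20 (H1) depth=20
  - 94.94.176.0/20 clear@20
  + 35.237.48.0/20 (H0) depth=20
  + 35.237.48.0/20 (H2) depth=20
  + 0.0.0.0/0 (H0) depth=0
  Q 35.237.48.10: descend 00100011111011010011 ; hops seen [H0,H2] ; pick H2
  Q 35.237.48.6: descend 00100011111011010011 ; hops seen [H0,H2] ; pick H2
  - 35.237.48.0/20 clear@20
  + 42.0.0.0/8 (H2) depth=8
  Q 42.0.98.67: descend 00101010 ; hops seen [H0,H2] ; pick H2
  Q 42.0.14.99: descend 00101010 ; hops seen [H0,H2] ; pick H2
  Q 42.101.246.107: descend 00101010 ; hops seen [H0,H2] ; pick H2
  + 35.237.0.0/16 (H1) depth=16
  + 42.38.176.0/20 (H2) depth=20
  + 42.38.190.192/28 (H2) depth=28
  + 42.38.0.0/15 (H1) depth=15
  + 142.64.0.0/12 (H2) depth=12
  + 35.237.58.250/32 (H1) depth=32
  + 94.94.181.0/28 (H1) depth=28
  + 142.70.238.96/28 (H0) depth=28
  + 35.237.48.0/20 (H0) depth=20
  - 42.0.0.0/8 clear@8
  Q 42.38.176.0: descend 00101010001001101011 ; hops seen [H0,H1,H2] ; pick H2
  + 94.94.0.0/16 (H0) depth=16
  - 94.94.181.0/28 clear@28
  Q 35.237.58.250: descend 00100011111011010011101011111010 ; hops seen [H0,H1,H0,H1] ; pick H1
  + 42.0.0.0/8 (H0) depth=8
  + 35.236.0.0/14 (H0) depth=14
  - 0.0.0.0/0 clear@0
  + 0.0.0.0/0 (H2) depth=0
  Q 35.236.0.41: descend 001000111110110 ; hops seen [H2,H0] ; pick H0
  Q 106.4.32.99: descend 01 ; hops seen [H2] ; pick H2
  + 42.38.190.192/28 (H2) depth=28
  + 142.70.0.0/16 (H0) depth=16
  + 94.80.0.0/12 (H0) depth=12
  + 35.237.0.0/16 (H2) depth=16
  + 0.0.0.0/0 (H0) depth=0
  Q 115.149.67.24: descend 01 ; hops seen [H0] ; pick H0
  - 42.38.176.0/20 clear@20
  + 42.38.190.0/24 (H2) depth=24

== LOOKUPS ==
["H2","H2","H2","H2","H2","H2","H1","H0","H2","H0"]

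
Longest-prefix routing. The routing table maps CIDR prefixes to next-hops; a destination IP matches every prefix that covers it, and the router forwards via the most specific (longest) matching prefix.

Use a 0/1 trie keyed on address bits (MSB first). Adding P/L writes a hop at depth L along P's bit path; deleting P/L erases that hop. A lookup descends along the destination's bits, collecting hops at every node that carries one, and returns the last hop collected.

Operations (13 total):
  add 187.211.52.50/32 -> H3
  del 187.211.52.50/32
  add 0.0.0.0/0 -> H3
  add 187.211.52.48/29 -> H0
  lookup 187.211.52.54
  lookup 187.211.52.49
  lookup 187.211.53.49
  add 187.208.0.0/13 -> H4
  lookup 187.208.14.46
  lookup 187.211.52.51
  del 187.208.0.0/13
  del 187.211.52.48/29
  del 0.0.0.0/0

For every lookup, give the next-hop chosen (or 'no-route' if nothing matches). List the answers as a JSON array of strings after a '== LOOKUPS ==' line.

Apply in order:
  add 187.211.52.50/32 -> H3 at depth 32
  - 187.211.52.50/32 clear@32
  add 0.0.0.0/0 -> H3 at depth 0
  add 187.211.52.48/29 -> H0 at depth 29
  lookup 187.211.52.54: bits 10111011110100110011010000110 walk d0:H3→d1:-→d2:-→d3:-→d4:-→d5:-→d6:-→d7:-→d8:-→d9:-→d10:-→d11:-→d12:-→d13:-→d14:-→d15:-→d16:-→d17:-→d18:-→d19:-→d20:-→d21:-→d22:-→d23:-→d24:-→d25:-→d26:-→d27:-→d28:-→d29:H0 -> H0
  lookup 187.211.52.49: bits 101110111101001100110100001100 walk d0:H3→d1:-→d2:-→d3:-→d4:-→d5:-→d6:-→d7:-→d8:-→d9:-→d10:-→d11:-→d12:-→d13:-→d14:-→d15:-→d16:-→d17:-→d18:-→d19:-→d20:-→d21:-→d22:-→d23:-→d24:-→d25:-→d26:-→d27:-→d28:-→d29:H0→d30:- -> H0
  lookup 187.211.53.49: bits 10111011110100110011010 walk d0:H3→d1:-→d2:-→d3:-→d4:-→d5:-→d6:-→d7:-→d8:-→d9:-→d10:-→d11:-→d12:-→d13:-→d14:-→d15:-→d16:-→d17:-→d18:-→d19:-→d20:-→d21:-→d22:-→d23:- -> H3
  add 187.208.0.0/13 -> H4 at depth 13
  lookup 187.208.14.46: bits 10111011110100 walk d0:H3→d1:-→d2:-→d3:-→d4:-→d5:-→d6:-→d7:-→d8:-→d9:-→d10:-→d11:-→d12:-→d13:H4→d14:- -> H4
  lookup 187.211.52.51: bits 1011101111010011001101000011001 walk d0:H3→d1:-→d2:-→d3:-→d4:-→d5:-→d6:-→d7:-→d8:-→d9:-→d10:-→d11:-→d12:-→d13:H4→d14:-→d15:-→d16:-→d17:-→d18:-→d19:-→d20:-→d21:-→d22:-→d23:-→d24:-→d25:-→d26:-→d27:-→d28:-→d29:H0→d30:-→d31:- -> H0
  - 187.208.0.0/13 clear@13
  - 187.211.52.48/29 clear@29
  - 0.0.0.0/0 clear@0

== LOOKUPS ==
["H0","H0","H3","H4","H0"]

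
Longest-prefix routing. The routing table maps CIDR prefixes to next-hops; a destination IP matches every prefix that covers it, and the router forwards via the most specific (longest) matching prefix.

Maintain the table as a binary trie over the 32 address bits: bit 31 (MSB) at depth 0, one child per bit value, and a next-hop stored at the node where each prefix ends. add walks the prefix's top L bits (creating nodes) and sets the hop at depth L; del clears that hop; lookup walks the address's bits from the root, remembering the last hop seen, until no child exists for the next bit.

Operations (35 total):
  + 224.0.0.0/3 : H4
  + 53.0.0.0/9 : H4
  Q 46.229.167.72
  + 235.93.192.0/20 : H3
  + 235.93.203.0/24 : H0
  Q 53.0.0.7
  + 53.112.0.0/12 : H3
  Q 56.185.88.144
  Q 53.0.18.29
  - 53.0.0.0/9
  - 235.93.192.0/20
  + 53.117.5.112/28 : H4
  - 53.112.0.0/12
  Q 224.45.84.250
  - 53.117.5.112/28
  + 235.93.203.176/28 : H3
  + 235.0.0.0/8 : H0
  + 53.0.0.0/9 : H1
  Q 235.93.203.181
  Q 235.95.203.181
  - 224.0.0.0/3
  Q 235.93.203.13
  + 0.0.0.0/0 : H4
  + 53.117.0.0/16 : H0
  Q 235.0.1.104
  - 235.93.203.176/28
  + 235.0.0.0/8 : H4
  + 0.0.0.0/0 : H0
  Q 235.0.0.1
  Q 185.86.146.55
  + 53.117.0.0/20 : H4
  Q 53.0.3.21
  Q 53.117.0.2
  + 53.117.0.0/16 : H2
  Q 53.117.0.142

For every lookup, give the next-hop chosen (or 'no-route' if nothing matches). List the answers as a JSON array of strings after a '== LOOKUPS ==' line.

Trace:
  add 224.0.0.0/3 -> H4 at depth 3
  add 53.0.0.0/9 -> H4 at depth 9
  Q 46.229.167.72: descend 001 ; hops seen [∅] ; pick no-route
  add 235.93.192.0/20 -> H3 at depth 20
  add 235.93.203.0/24 -> H0 at depth 24
  Q 53.0.0.7: descend 001101010 ; hops seen [H4] ; pick H4
  add 53.112.0.0/12 -> H3 at depth 12
  Q 56.185.88.144: descend 0011 ; hops seen [∅] ; pick no-route
  Q 53.0.18.29: descend 001101010 ; hops seen [H4] ; pick H4
  - 53.0.0.0/9 clear@9
  - 235.93.192.0/20 clear@20
  add 53.117.5.112/28 -> H4 at depth 28
  - 53.112.0.0/12 clear@12
  Q 224.45.84.250: descend 1110 ; hops seen [H4] ; pick H4
  - 53.117.5.112/28 clear@28
  add 235.93.203.176/28 -> H3 at depth 28
  add 235.0.0.0/8 -> H0 at depth 8
  add 53.0.0.0/9 -> H1 at depth 9
  Q 235.93.203.181: descend 1110101101011101110010111011 ; hops seen [H4,H0,H0,H3] ; pick H3
  Q 235.95.203.181: descend 11101011010111 ; hops seen [H4,H0] ; pick H0
  - 224.0.0.0/3 clear@3
  Q 235.93.203.13: descend 111010110101110111001011 ; hops seen [H0,H0] ; pick H0
  add 0.0.0.0/0 -> H4 at depth 0
  add 53.117.0.0/16 -> H0 at depth 16
  Q 235.0.1.104: descend 111010110 ; hops seen [H4,H0] ; pick H0
  - 235.93.203.176/28 clear@28
  add 235.0.0.0/8 -> H4 at depth 8
  add 0.0.0.0/0 -> H0 at depth 0
  Q 235.0.0.1: descend 111010110 ; hops seen [H0,H4] ; pick H4
  Q 185.86.146.55: descend 1 ; hops seen [H0] ; pick H0
  add 53.117.0.0/20 -> H4 at depth 20
  Q 53.0.3.21: descend 001101010 ; hops seen [H0,H1] ; pick H1
  Q 53.117.0.2: descend 001101010111010100000 ; hops seen [H0,H1,H0,H4] ; pick H4
  add 53.117.0.0/16 -> H2 at depth 16
  Q 53.117.0.142: descend 001101010111010100000 ; hops seen [H0,H1,H2,H4] ; pick H4

== LOOKUPS ==
["no-route","H4","no-route","H4","H4","H3","H0","H0","H0","H4","H0","H1","H4","H4"]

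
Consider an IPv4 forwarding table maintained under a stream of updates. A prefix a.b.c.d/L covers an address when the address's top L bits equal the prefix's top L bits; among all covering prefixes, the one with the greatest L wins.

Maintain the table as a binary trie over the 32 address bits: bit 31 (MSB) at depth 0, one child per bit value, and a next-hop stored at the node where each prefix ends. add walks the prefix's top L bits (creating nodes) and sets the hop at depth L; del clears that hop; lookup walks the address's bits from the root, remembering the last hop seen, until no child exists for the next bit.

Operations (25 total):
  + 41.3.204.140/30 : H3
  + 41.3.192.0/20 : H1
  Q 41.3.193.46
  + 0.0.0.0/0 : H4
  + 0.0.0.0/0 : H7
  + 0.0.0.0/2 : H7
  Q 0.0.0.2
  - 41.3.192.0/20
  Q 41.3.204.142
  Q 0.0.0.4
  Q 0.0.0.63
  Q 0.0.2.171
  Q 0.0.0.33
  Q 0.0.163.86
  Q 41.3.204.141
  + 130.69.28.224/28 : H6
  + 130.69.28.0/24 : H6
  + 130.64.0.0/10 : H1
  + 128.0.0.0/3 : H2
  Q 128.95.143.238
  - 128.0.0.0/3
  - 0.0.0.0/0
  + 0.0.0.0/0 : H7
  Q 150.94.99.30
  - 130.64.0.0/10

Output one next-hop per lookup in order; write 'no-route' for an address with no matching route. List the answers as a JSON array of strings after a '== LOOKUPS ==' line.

Trace:
  add 41.3.204.140/30 -> H3 at depth 30
  add 41.3.192.0/20 -> H1 at depth 20
  ? 41.3.193.46  path d0:-→d1:-→d2:-→d3:-→d4:-→d5:-→d6:-→d7:-→d8:-→d9:-→d10:-→d11:-→d12:-→d13:-→d14:-→d15:-→d16:-→d17:-→d18:-→d19:-→d20:H1  best=H1
  add 0.0.0.0/0 -> H4 at depth 0
  add 0.0.0.0/0 -> H7 at depth 0
  add 0.0.0.0/2 -> H7 at depth 2
  ? 0.0.0.2  path d0:H7→d1:-→d2:H7  best=H7
  del 41.3.192.0/20 (clear depth 20)
  ? 41.3.204.142  path d0:H7→d1:-→d2:H7→d3:-→d4:-→d5:-→d6:-→d7:-→d8:-→d9:-→d10:-→d11:-→d12:-→d13:-→d14:-→d15:-→d16:-→d17:-→d18:-→d19:-→d20:-→d21:-→d22:-→d23:-→d24:-→d25:-→d26:-→d27:-→d28:-→d29:-→d30:H3  best=H3
  ? 0.0.0.4  path d0:H7→d1:-→d2:H7  best=H7
  ? 0.0.0.63  path d0:H7→d1:-→d2:H7  best=H7
  ? 0.0.2.171  path d0:H7→d1:-→d2:H7  best=H7
  ? 0.0.0.33  path d0:H7→d1:-→d2:H7  best=H7
  ? 0.0.163.86  path d0:H7→d1:-→d2:H7  best=H7
  ? 41.3.204.141  path d0:H7→d1:-→d2:H7→d3:-→d4:-→d5:-→d6:-→d7:-→d8:-→d9:-→d10:-→d11:-→d12:-→d13:-→d14:-→d15:-→d16:-→d17:-→d18:-→d19:-→d20:-→d21:-→d22:-→d23:-→d24:-→d25:-→d26:-→d27:-→d28:-→d29:-→d30:H3  best=H3
  add 130.69.28.224/28 -> H6 at depth 28
  add 130.69.28.0/24 -> H6 at depth 24
  add 130.64.0.0/10 -> H1 at depth 10
  add 128.0.0.0/3 -> H2 at depth 3
  ? 128.95.143.238  path d0:H7→d1:-→d2:-→d3:H2→d4:-→d5:-→d6:-  best=H2
  del 128.0.0.0/3 (clear depth 3)
  del 0.0.0.0/0 (clear depth 0)
  add 0.0.0.0/0 -> H7 at depth 0
  ? 150.94.99.30  path d0:H7→d1:-→d2:-→d3:-  best=H7
  del 130.64.0.0/10 (clear depth 10)

== LOOKUPS ==
["H1","H7","H3","H7","H7","H7","H7","H7","H3","H2","H7"]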